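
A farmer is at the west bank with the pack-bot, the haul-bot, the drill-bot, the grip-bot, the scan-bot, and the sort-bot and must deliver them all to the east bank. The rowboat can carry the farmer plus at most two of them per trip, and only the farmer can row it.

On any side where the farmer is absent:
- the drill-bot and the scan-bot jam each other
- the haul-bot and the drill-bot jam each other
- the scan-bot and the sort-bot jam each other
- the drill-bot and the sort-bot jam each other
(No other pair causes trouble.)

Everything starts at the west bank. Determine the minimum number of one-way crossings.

Counting alone: the farmer can take at most 2 across per trip to the east bank, so moving all 6 needs at least 3 loaded trips out, with a return between consecutive ones — at least 5 crossings.
The safety rule pushes this higher. Following every safe sequence of crossings, the most of the 6 that can be at the east bank as the rowboat arrives there on crossings 5, 7 is 4, 5 respectively — never all 6.
So no plan with fewer than 9 crossings exists, and this one achieves 9:
1. Farmer goes to the east bank with the drill-bot and the scan-bot.  [the west bank: the grip-bot, the haul-bot, the pack-bot, the sort-bot | the east bank: the drill-bot, the scan-bot]
2. Farmer goes back to the west bank with the drill-bot.  [the west bank: the drill-bot, the grip-bot, the haul-bot, the pack-bot, the sort-bot | the east bank: the scan-bot]
3. Farmer goes to the east bank with the drill-bot and the pack-bot.  [the west bank: the grip-bot, the haul-bot, the sort-bot | the east bank: the drill-bot, the pack-bot, the scan-bot]
4. Farmer goes back to the west bank with the drill-bot.  [the west bank: the drill-bot, the grip-bot, the haul-bot, the sort-bot | the east bank: the pack-bot, the scan-bot]
5. Farmer goes to the east bank with the drill-bot and the haul-bot.  [the west bank: the grip-bot, the sort-bot | the east bank: the drill-bot, the haul-bot, the pack-bot, the scan-bot]
6. Farmer goes back to the west bank with the drill-bot.  [the west bank: the drill-bot, the grip-bot, the sort-bot | the east bank: the haul-bot, the pack-bot, the scan-bot]
7. Farmer goes to the east bank with the drill-bot and the grip-bot.  [the west bank: the sort-bot | the east bank: the drill-bot, the grip-bot, the haul-bot, the pack-bot, the scan-bot]
8. Farmer goes back to the west bank with the drill-bot.  [the west bank: the drill-bot, the sort-bot | the east bank: the grip-bot, the haul-bot, the pack-bot, the scan-bot]
9. Farmer goes to the east bank with the drill-bot and the sort-bot.  [the west bank: — | the east bank: the drill-bot, the grip-bot, the haul-bot, the pack-bot, the scan-bot, the sort-bot]

9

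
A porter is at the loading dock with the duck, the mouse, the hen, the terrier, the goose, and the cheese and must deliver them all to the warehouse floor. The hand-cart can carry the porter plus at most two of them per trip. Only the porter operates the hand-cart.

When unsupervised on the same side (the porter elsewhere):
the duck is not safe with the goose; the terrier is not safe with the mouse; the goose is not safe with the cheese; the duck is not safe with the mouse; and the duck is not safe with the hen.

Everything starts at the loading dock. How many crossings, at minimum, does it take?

Whatever the first load, the items left behind include a forbidden pair without the porter. No opening move is safe, so no plan exists.

impossible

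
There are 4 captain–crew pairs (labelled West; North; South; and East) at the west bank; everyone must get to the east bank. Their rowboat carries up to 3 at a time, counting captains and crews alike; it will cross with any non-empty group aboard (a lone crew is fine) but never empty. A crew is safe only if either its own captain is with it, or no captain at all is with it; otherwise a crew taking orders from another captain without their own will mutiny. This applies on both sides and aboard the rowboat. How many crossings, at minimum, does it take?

Counting alone: each trip to the east bank takes at most 3 across and each return brings at least 1 back, so after t trips out (and t−1 returns) at most 3t − (t−1) of the 8 are across; that first reaches 8 at t = 4, so at least 7 crossings are needed.
The safety rule pushes this higher. Following every safe sequence of crossings, the most of the 8 that can be at the east bank as the rowboat arrives there on crossing 7 is 7 — never all 8.
So no plan with fewer than 9 crossings exists, and this one achieves 9:
1. captain West and crew West cross → the east bank.
2. captain West crosses ← the west bank.
3. captain North, captain West, and crew North cross → the east bank.
4. captain West and crew West cross ← the west bank.
5. captain East, captain South, and captain West cross → the east bank.
6. crew North crosses ← the west bank.
7. crew North and crew West cross → the east bank.
8. crew West crosses ← the west bank.
9. crew East, crew South, and crew West cross → the east bank.

9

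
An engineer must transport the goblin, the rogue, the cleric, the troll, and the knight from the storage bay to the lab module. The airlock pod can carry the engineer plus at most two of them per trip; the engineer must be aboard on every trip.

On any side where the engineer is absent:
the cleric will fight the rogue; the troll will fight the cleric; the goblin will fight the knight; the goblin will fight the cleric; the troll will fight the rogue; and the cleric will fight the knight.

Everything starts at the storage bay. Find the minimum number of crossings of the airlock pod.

Whatever the first load, the items left behind include a forbidden pair without the engineer. No opening move is safe, so no plan exists.

impossible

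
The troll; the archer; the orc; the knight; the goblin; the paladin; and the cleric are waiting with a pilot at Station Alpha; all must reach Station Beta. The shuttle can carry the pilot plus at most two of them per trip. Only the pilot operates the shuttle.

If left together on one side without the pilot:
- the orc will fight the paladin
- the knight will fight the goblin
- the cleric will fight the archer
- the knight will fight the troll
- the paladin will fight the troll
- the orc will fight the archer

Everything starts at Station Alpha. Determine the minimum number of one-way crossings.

impossible

Whatever the first load, the items left behind include a forbidden pair without the pilot. No opening move is safe, so no plan exists.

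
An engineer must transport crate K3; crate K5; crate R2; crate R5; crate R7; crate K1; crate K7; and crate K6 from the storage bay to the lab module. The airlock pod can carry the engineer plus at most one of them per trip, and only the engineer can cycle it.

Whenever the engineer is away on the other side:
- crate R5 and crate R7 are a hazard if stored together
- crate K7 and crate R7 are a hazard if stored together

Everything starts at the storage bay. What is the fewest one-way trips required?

Counting alone: the engineer can take at most 1 across per trip to the lab module, so moving all 8 needs at least 8 loaded trips out, with a return between consecutive ones — at least 15 crossings.
The safety rule pushes this higher. Following every safe sequence of crossings, the most of the 8 that can be at the lab module as the airlock pod arrives there on crossing 15 is 7 — never all 8.
So no plan with fewer than 17 crossings exists, and this one achieves 17:
1. Engineer goes to the lab module with crate R7.
2. Engineer goes back to the storage bay alone.
3. Engineer goes to the lab module with crate K3.
4. Engineer goes back to the storage bay alone.
5. Engineer goes to the lab module with crate K5.
6. Engineer goes back to the storage bay alone.
7. Engineer goes to the lab module with crate R2.
8. Engineer goes back to the storage bay alone.
9. Engineer goes to the lab module with crate R5.
10. Engineer goes back to the storage bay with crate R7.
11. Engineer goes to the lab module with crate K7.
12. Engineer goes back to the storage bay alone.
13. Engineer goes to the lab module with crate K1.
14. Engineer goes back to the storage bay alone.
15. Engineer goes to the lab module with crate K6.
16. Engineer goes back to the storage bay alone.
17. Engineer goes to the lab module with crate R7.

17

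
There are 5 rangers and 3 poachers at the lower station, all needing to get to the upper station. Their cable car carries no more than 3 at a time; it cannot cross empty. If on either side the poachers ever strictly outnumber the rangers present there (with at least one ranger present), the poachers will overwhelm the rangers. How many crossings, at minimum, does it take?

7

Counting alone: each trip to the upper station takes at most 3 across and each return brings at least 1 back, so after t trips out (and t−1 returns) at most 3t − (t−1) of the 8 are across; that first reaches 8 at t = 4, so at least 7 crossings are needed.
The plan below uses exactly 7 crossings, so it is optimal:
1. 2 poachers → the upper station.  (the lower station: 5R 1P; the upper station: 0R 2P)
2. 1 poacher ← the lower station.  (the lower station: 5R 2P; the upper station: 0R 1P)
3. 2 rangers and 1 poacher → the upper station.  (the lower station: 3R 1P; the upper station: 2R 2P)
4. 1 poacher ← the lower station.  (the lower station: 3R 2P; the upper station: 2R 1P)
5. 1 ranger and 2 poachers → the upper station.  (the lower station: 2R 0P; the upper station: 3R 3P)
6. 1 poacher ← the lower station.  (the lower station: 2R 1P; the upper station: 3R 2P)
7. 2 rangers and 1 poacher → the upper station.  (the lower station: 0R 0P; the upper station: 5R 3P)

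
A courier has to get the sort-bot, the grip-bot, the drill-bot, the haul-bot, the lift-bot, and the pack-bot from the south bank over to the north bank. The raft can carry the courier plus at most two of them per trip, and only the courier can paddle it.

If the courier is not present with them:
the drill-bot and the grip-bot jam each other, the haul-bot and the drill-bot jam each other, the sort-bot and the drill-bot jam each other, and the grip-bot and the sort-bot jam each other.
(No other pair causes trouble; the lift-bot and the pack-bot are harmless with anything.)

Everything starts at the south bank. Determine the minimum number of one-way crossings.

Counting alone: the courier can take at most 2 across per trip to the north bank, so moving all 6 needs at least 3 loaded trips out, with a return between consecutive ones — at least 5 crossings.
The safety rule pushes this higher. Following every safe sequence of crossings, the most of the 6 that can be at the north bank as the raft arrives there on crossings 5, 7 is 4, 5 respectively — never all 6.
So no plan with fewer than 9 crossings exists, and this one achieves 9:
1. Courier goes to the north bank with the drill-bot and the sort-bot.
2. Courier goes back to the south bank with the sort-bot.
3. Courier goes to the north bank with the haul-bot and the sort-bot.
4. Courier goes back to the south bank with the drill-bot.
5. Courier goes to the north bank with the grip-bot and the lift-bot.
6. Courier goes back to the south bank with the sort-bot.
7. Courier goes to the north bank with the pack-bot and the sort-bot.
8. Courier goes back to the south bank with the sort-bot.
9. Courier goes to the north bank with the drill-bot and the sort-bot.

9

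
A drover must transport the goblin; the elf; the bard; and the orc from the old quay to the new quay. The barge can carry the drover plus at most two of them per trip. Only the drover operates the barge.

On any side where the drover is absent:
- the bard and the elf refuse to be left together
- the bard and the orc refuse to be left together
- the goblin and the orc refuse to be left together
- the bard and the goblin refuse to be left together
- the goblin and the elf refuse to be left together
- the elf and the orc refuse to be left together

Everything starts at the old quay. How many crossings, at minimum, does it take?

Whatever the first load, the items left behind include a forbidden pair without the drover. No opening move is safe, so no plan exists.

impossible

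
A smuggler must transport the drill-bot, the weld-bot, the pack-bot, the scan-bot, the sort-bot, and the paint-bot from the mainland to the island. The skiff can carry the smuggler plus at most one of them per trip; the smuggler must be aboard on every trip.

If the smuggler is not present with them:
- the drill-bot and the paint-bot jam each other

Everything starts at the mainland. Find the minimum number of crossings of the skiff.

11

Counting alone: the smuggler can take at most 1 across per trip to the island, so moving all 6 needs at least 6 loaded trips out, with a return between consecutive ones — at least 11 crossings.
The plan below uses exactly 11 crossings, so it is optimal:
1. Smuggler goes to the island with the drill-bot.
2. Smuggler goes back to the mainland alone.
3. Smuggler goes to the island with the weld-bot.
4. Smuggler goes back to the mainland alone.
5. Smuggler goes to the island with the pack-bot.
6. Smuggler goes back to the mainland alone.
7. Smuggler goes to the island with the scan-bot.
8. Smuggler goes back to the mainland alone.
9. Smuggler goes to the island with the sort-bot.
10. Smuggler goes back to the mainland alone.
11. Smuggler goes to the island with the paint-bot.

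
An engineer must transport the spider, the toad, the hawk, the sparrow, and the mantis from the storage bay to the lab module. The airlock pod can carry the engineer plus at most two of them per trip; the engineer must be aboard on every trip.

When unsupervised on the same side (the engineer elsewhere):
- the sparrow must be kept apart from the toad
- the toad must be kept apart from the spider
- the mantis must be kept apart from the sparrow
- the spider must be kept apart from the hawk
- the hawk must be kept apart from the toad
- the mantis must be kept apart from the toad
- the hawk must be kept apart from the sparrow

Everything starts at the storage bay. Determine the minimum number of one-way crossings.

impossible

Whatever the first load, the items left behind include a forbidden pair without the engineer. No opening move is safe, so no plan exists.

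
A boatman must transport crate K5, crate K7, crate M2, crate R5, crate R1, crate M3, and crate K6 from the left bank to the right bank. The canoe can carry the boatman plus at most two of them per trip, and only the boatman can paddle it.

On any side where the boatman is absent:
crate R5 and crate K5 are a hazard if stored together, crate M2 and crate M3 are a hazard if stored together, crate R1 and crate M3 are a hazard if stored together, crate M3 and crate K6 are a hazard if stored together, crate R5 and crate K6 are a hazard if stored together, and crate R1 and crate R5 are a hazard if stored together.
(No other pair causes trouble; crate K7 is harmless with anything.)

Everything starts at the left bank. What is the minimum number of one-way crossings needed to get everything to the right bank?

Counting alone: the boatman can take at most 2 across per trip to the right bank, so moving all 7 needs at least 4 loaded trips out, with a return between consecutive ones — at least 7 crossings.
The safety rule pushes this higher. Following every safe sequence of crossings, the most of the 7 that can be at the right bank as the canoe arrives there on crossing 7 is 6 — never all 7.
So no plan with fewer than 9 crossings exists, and this one achieves 9:
1. Boatman goes to the right bank with crate M3 and crate R5.  [the left bank: crate K5, crate K6, crate K7, crate M2, crate R1 | the right bank: crate M3, crate R5]
2. Boatman goes back to the left bank alone.  [the left bank: crate K5, crate K6, crate K7, crate M2, crate R1 | the right bank: crate M3, crate R5]
3. Boatman goes to the right bank with crate K5.  [the left bank: crate K6, crate K7, crate M2, crate R1 | the right bank: crate K5, crate M3, crate R5]
4. Boatman goes back to the left bank with crate R5.  [the left bank: crate K6, crate K7, crate M2, crate R1, crate R5 | the right bank: crate K5, crate M3]
5. Boatman goes to the right bank with crate K6 and crate R1.  [the left bank: crate K7, crate M2, crate R5 | the right bank: crate K5, crate K6, crate M3, crate R1]
6. Boatman goes back to the left bank with crate M3.  [the left bank: crate K7, crate M2, crate M3, crate R5 | the right bank: crate K5, crate K6, crate R1]
7. Boatman goes to the right bank with crate K7 and crate M2.  [the left bank: crate M3, crate R5 | the right bank: crate K5, crate K6, crate K7, crate M2, crate R1]
8. Boatman goes back to the left bank alone.  [the left bank: crate M3, crate R5 | the right bank: crate K5, crate K6, crate K7, crate M2, crate R1]
9. Boatman goes to the right bank with crate M3 and crate R5.  [the left bank: — | the right bank: crate K5, crate K6, crate K7, crate M2, crate M3, crate R1, crate R5]

9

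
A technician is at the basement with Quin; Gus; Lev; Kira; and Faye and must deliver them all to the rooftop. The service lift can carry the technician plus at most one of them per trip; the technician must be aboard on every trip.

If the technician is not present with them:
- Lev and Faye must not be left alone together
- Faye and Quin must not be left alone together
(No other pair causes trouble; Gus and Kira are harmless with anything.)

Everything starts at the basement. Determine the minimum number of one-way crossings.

Counting alone: the technician can take at most 1 across per trip to the rooftop, so moving all 5 needs at least 5 loaded trips out, with a return between consecutive ones — at least 9 crossings.
The safety rule pushes this higher. Following every safe sequence of crossings, the most of the 5 that can be at the rooftop as the service lift arrives there on crossing 9 is 4 — never all 5.
So no plan with fewer than 11 crossings exists, and this one achieves 11:
1. Technician goes to the rooftop with Faye.  [the basement: Gus, Kira, Lev, Quin | the rooftop: Faye]
2. Technician goes back to the basement alone.  [the basement: Gus, Kira, Lev, Quin | the rooftop: Faye]
3. Technician goes to the rooftop with Quin.  [the basement: Gus, Kira, Lev | the rooftop: Faye, Quin]
4. Technician goes back to the basement with Faye.  [the basement: Faye, Gus, Kira, Lev | the rooftop: Quin]
5. Technician goes to the rooftop with Lev.  [the basement: Faye, Gus, Kira | the rooftop: Lev, Quin]
6. Technician goes back to the basement alone.  [the basement: Faye, Gus, Kira | the rooftop: Lev, Quin]
7. Technician goes to the rooftop with Gus.  [the basement: Faye, Kira | the rooftop: Gus, Lev, Quin]
8. Technician goes back to the basement alone.  [the basement: Faye, Kira | the rooftop: Gus, Lev, Quin]
9. Technician goes to the rooftop with Kira.  [the basement: Faye | the rooftop: Gus, Kira, Lev, Quin]
10. Technician goes back to the basement alone.  [the basement: Faye | the rooftop: Gus, Kira, Lev, Quin]
11. Technician goes to the rooftop with Faye.  [the basement: — | the rooftop: Faye, Gus, Kira, Lev, Quin]

11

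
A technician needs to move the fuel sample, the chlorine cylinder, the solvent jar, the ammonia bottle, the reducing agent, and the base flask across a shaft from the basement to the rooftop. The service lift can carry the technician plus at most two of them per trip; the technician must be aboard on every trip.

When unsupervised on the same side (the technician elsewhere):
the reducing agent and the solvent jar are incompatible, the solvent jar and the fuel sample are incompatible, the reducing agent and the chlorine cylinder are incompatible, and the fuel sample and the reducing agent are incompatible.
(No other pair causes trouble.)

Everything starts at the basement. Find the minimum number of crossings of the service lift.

Counting alone: the technician can take at most 2 across per trip to the rooftop, so moving all 6 needs at least 3 loaded trips out, with a return between consecutive ones — at least 5 crossings.
The safety rule pushes this higher. Following every safe sequence of crossings, the most of the 6 that can be at the rooftop as the service lift arrives there on crossings 5, 7 is 4, 5 respectively — never all 6.
So no plan with fewer than 9 crossings exists, and this one achieves 9:
1. Technician goes to the rooftop with the fuel sample and the reducing agent.  [the basement: the ammonia bottle, the base flask, the chlorine cylinder, the solvent jar | the rooftop: the fuel sample, the reducing agent]
2. Technician goes back to the basement with the fuel sample.  [the basement: the ammonia bottle, the base flask, the chlorine cylinder, the fuel sample, the solvent jar | the rooftop: the reducing agent]
3. Technician goes to the rooftop with the chlorine cylinder and the fuel sample.  [the basement: the ammonia bottle, the base flask, the solvent jar | the rooftop: the chlorine cylinder, the fuel sample, the reducing agent]
4. Technician goes back to the basement with the reducing agent.  [the basement: the ammonia bottle, the base flask, the reducing agent, the solvent jar | the rooftop: the chlorine cylinder, the fuel sample]
5. Technician goes to the rooftop with the ammonia bottle and the solvent jar.  [the basement: the base flask, the reducing agent | the rooftop: the ammonia bottle, the chlorine cylinder, the fuel sample, the solvent jar]
6. Technician goes back to the basement with the fuel sample.  [the basement: the base flask, the fuel sample, the reducing agent | the rooftop: the ammonia bottle, the chlorine cylinder, the solvent jar]
7. Technician goes to the rooftop with the base flask and the fuel sample.  [the basement: the reducing agent | the rooftop: the ammonia bottle, the base flask, the chlorine cylinder, the fuel sample, the solvent jar]
8. Technician goes back to the basement with the fuel sample.  [the basement: the fuel sample, the reducing agent | the rooftop: the ammonia bottle, the base flask, the chlorine cylinder, the solvent jar]
9. Technician goes to the rooftop with the fuel sample and the reducing agent.  [the basement: — | the rooftop: the ammonia bottle, the base flask, the chlorine cylinder, the fuel sample, the reducing agent, the solvent jar]

9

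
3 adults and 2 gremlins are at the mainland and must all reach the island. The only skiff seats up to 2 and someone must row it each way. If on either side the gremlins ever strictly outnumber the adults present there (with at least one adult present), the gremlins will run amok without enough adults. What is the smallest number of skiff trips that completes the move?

Counting alone: each trip to the island takes at most 2 across and each return brings at least 1 back, so after t trips out (and t−1 returns) at most 2t − (t−1) of the 5 are across; that first reaches 5 at t = 4, so at least 7 crossings are needed.
The plan below uses exactly 7 crossings, so it is optimal:
1. 2 gremlins → the island.  (the mainland: 3A 0G; the island: 0A 2G)
2. 1 gremlin ← the mainland.  (the mainland: 3A 1G; the island: 0A 1G)
3. 2 adults → the island.  (the mainland: 1A 1G; the island: 2A 1G)
4. 1 adult ← the mainland.  (the mainland: 2A 1G; the island: 1A 1G)
5. 1 adult and 1 gremlin → the island.  (the mainland: 1A 0G; the island: 2A 2G)
6. 1 gremlin ← the mainland.  (the mainland: 1A 1G; the island: 2A 1G)
7. 1 adult and 1 gremlin → the island.  (the mainland: 0A 0G; the island: 3A 2G)

7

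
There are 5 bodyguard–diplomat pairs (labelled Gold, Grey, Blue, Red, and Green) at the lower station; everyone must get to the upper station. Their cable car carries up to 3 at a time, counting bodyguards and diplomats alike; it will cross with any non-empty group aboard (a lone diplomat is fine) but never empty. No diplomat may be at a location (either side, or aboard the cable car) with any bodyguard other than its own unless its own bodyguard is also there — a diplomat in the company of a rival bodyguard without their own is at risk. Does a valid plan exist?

Yes

1. bodyguard Gold and diplomat Gold cross → the upper station.
2. bodyguard Gold crosses ← the lower station.
3. diplomat Blue, diplomat Grey, and diplomat Red cross → the upper station.
4. diplomat Gold crosses ← the lower station.
5. bodyguard Blue, bodyguard Grey, and bodyguard Red cross → the upper station.
6. bodyguard Grey and diplomat Grey cross ← the lower station.
7. bodyguard Gold, bodyguard Green, and bodyguard Grey cross → the upper station.
8. diplomat Blue crosses ← the lower station.
9. diplomat Gold and diplomat Grey cross → the upper station.
10. diplomat Gold crosses ← the lower station.
11. diplomat Blue, diplomat Gold, and diplomat Green cross → the upper station.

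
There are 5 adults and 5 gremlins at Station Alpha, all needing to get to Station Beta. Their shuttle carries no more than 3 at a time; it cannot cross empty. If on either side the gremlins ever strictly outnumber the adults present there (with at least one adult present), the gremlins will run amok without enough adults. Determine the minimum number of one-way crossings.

Counting alone: each trip to Station Beta takes at most 3 across and each return brings at least 1 back, so after t trips out (and t−1 returns) at most 3t − (t−1) of the 10 are across; that first reaches 10 at t = 5, so at least 9 crossings are needed.
The safety rule pushes this higher. Following every safe sequence of crossings, the most of the 10 that can be at Station Beta as the shuttle arrives there on crossing 9 is 9 — never all 10.
So no plan with fewer than 11 crossings exists, and this one achieves 11:
1. 2 gremlins → Station Beta.  (Station Alpha: 5A 3G; Station Beta: 0A 2G)
2. 1 gremlin ← Station Alpha.  (Station Alpha: 5A 4G; Station Beta: 0A 1G)
3. 3 gremlins → Station Beta.  (Station Alpha: 5A 1G; Station Beta: 0A 4G)
4. 1 gremlin ← Station Alpha.  (Station Alpha: 5A 2G; Station Beta: 0A 3G)
5. 3 adults → Station Beta.  (Station Alpha: 2A 2G; Station Beta: 3A 3G)
6. 1 adult and 1 gremlin ← Station Alpha.  (Station Alpha: 3A 3G; Station Beta: 2A 2G)
7. 3 adults → Station Beta.  (Station Alpha: 0A 3G; Station Beta: 5A 2G)
8. 1 gremlin ← Station Alpha.  (Station Alpha: 0A 4G; Station Beta: 5A 1G)
9. 2 gremlins → Station Beta.  (Station Alpha: 0A 2G; Station Beta: 5A 3G)
10. 1 gremlin ← Station Alpha.  (Station Alpha: 0A 3G; Station Beta: 5A 2G)
11. 3 gremlins → Station Beta.  (Station Alpha: 0A 0G; Station Beta: 5A 5G)

11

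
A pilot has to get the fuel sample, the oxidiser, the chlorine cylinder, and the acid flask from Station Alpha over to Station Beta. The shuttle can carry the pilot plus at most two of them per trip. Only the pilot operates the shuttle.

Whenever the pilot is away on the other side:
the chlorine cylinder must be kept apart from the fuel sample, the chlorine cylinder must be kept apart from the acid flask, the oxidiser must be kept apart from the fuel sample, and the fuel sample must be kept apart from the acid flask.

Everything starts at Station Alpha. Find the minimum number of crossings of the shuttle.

5

Counting alone: the pilot can take at most 2 across per trip to Station Beta, so moving all 4 needs at least 2 loaded trips out, with a return between consecutive ones — at least 3 crossings.
The safety rule pushes this higher. Following every safe sequence of crossings, the most of the 4 that can be at Station Beta as the shuttle arrives there on crossing 3 is 3 — never all 4.
So no plan with fewer than 5 crossings exists, and this one achieves 5:
1. Pilot goes to Station Beta with the chlorine cylinder and the fuel sample.  [Station Alpha: the acid flask, the oxidiser | Station Beta: the chlorine cylinder, the fuel sample]
2. Pilot goes back to Station Alpha with the fuel sample.  [Station Alpha: the acid flask, the fuel sample, the oxidiser | Station Beta: the chlorine cylinder]
3. Pilot goes to Station Beta with the fuel sample and the oxidiser.  [Station Alpha: the acid flask | Station Beta: the chlorine cylinder, the fuel sample, the oxidiser]
4. Pilot goes back to Station Alpha with the fuel sample.  [Station Alpha: the acid flask, the fuel sample | Station Beta: the chlorine cylinder, the oxidiser]
5. Pilot goes to Station Beta with the acid flask and the fuel sample.  [Station Alpha: — | Station Beta: the acid flask, the chlorine cylinder, the fuel sample, the oxidiser]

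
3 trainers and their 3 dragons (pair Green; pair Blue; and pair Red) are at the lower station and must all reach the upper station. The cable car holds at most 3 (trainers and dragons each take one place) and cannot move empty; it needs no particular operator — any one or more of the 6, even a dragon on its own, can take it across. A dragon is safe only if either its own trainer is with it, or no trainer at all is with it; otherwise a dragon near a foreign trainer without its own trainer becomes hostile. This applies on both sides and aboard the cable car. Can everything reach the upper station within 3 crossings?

No

Counting alone: each trip to the upper station takes at most 3 across and each return brings at least 1 back, so after t trips out (and t−1 returns) at most 3t − (t−1) of the 6 are across; that first reaches 6 at t = 3, so at least 5 crossings are needed.
Since 3 < 5, 3 crossings cannot be enough. (The shortest complete plan in fact takes 5:)
1. dragon Green and trainer Green cross → the upper station.
2. trainer Green crosses ← the lower station.
3. trainer Blue, trainer Green, and trainer Red cross → the upper station.
4. dragon Green crosses ← the lower station.
5. dragon Blue, dragon Green, and dragon Red cross → the upper station.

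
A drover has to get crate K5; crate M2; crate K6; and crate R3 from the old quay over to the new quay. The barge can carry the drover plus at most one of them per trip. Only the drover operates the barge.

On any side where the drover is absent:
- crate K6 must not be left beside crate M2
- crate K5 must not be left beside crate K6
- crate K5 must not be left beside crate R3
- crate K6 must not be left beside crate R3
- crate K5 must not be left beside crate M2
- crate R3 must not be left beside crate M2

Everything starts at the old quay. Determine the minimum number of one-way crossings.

Whatever the first load, the items left behind include a forbidden pair without the drover. No opening move is safe, so no plan exists.

impossible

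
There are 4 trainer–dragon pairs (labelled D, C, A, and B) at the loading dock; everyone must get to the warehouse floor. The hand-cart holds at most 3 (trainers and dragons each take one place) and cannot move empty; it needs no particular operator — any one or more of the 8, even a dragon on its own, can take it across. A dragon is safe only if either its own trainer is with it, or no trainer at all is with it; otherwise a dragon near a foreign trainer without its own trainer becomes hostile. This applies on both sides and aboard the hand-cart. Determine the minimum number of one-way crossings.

Counting alone: each trip to the warehouse floor takes at most 3 across and each return brings at least 1 back, so after t trips out (and t−1 returns) at most 3t − (t−1) of the 8 are across; that first reaches 8 at t = 4, so at least 7 crossings are needed.
The safety rule pushes this higher. Following every safe sequence of crossings, the most of the 8 that can be at the warehouse floor as the hand-cart arrives there on crossing 7 is 7 — never all 8.
So no plan with fewer than 9 crossings exists, and this one achieves 9:
1. dragon D and trainer D cross → the warehouse floor.
2. trainer D crosses ← the loading dock.
3. dragon C, trainer C, and trainer D cross → the warehouse floor.
4. dragon D and trainer D cross ← the loading dock.
5. trainer A, trainer B, and trainer D cross → the warehouse floor.
6. dragon C crosses ← the loading dock.
7. dragon C and dragon D cross → the warehouse floor.
8. dragon D crosses ← the loading dock.
9. dragon A, dragon B, and dragon D cross → the warehouse floor.

9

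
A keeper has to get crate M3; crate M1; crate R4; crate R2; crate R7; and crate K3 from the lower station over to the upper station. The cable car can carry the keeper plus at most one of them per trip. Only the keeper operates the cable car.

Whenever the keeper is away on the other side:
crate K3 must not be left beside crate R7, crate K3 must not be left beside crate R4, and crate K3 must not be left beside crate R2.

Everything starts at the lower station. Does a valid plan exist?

No

Following every safe sequence of crossings from the start, the most of the 6 that can be at the upper station as the cable car arrives there on crossings 1, 3, 5, 7 is 1, 2, 3, 4 respectively; the best ever achieved is 4 of 6.
From crossing 9 on, no configuration arises that was not already reachable earlier: only 36 distinct safe configurations (who is on which side, and where the cable car is) can ever be reached, none of them has everyone across, and every continuation just revisits them. So no valid plan exists.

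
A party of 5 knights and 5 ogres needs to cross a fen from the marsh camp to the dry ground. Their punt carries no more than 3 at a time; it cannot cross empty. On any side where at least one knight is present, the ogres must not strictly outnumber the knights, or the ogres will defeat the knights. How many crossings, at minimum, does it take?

11

Counting alone: each trip to the dry ground takes at most 3 across and each return brings at least 1 back, so after t trips out (and t−1 returns) at most 3t − (t−1) of the 10 are across; that first reaches 10 at t = 5, so at least 9 crossings are needed.
The safety rule pushes this higher. Following every safe sequence of crossings, the most of the 10 that can be at the dry ground as the punt arrives there on crossing 9 is 9 — never all 10.
So no plan with fewer than 11 crossings exists, and this one achieves 11:
1. 2 ogres → the dry ground.  (the marsh camp: 5K 3O; the dry ground: 0K 2O)
2. 1 ogre ← the marsh camp.  (the marsh camp: 5K 4O; the dry ground: 0K 1O)
3. 3 ogres → the dry ground.  (the marsh camp: 5K 1O; the dry ground: 0K 4O)
4. 1 ogre ← the marsh camp.  (the marsh camp: 5K 2O; the dry ground: 0K 3O)
5. 3 knights → the dry ground.  (the marsh camp: 2K 2O; the dry ground: 3K 3O)
6. 1 knight and 1 ogre ← the marsh camp.  (the marsh camp: 3K 3O; the dry ground: 2K 2O)
7. 3 knights → the dry ground.  (the marsh camp: 0K 3O; the dry ground: 5K 2O)
8. 1 ogre ← the marsh camp.  (the marsh camp: 0K 4O; the dry ground: 5K 1O)
9. 2 ogres → the dry ground.  (the marsh camp: 0K 2O; the dry ground: 5K 3O)
10. 1 ogre ← the marsh camp.  (the marsh camp: 0K 3O; the dry ground: 5K 2O)
11. 3 ogres → the dry ground.  (the marsh camp: 0K 0O; the dry ground: 5K 5O)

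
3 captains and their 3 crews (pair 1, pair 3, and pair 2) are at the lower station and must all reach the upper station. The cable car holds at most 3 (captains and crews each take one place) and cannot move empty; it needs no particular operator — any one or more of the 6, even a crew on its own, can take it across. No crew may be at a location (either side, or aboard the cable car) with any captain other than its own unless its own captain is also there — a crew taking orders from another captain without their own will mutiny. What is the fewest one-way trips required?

5

Counting alone: each trip to the upper station takes at most 3 across and each return brings at least 1 back, so after t trips out (and t−1 returns) at most 3t − (t−1) of the 6 are across; that first reaches 6 at t = 3, so at least 5 crossings are needed.
The plan below uses exactly 5 crossings, so it is optimal:
1. captain 1 and crew 1 cross → the upper station.
2. captain 1 crosses ← the lower station.
3. captain 1, captain 2, and captain 3 cross → the upper station.
4. crew 1 crosses ← the lower station.
5. crew 1, crew 2, and crew 3 cross → the upper station.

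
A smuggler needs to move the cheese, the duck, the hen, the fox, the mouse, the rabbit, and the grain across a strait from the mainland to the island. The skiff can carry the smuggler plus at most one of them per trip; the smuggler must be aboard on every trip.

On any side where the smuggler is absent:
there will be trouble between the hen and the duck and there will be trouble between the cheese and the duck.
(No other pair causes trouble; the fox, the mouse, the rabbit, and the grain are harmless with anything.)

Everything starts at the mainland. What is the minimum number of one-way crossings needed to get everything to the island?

Counting alone: the smuggler can take at most 1 across per trip to the island, so moving all 7 needs at least 7 loaded trips out, with a return between consecutive ones — at least 13 crossings.
The safety rule pushes this higher. Following every safe sequence of crossings, the most of the 7 that can be at the island as the skiff arrives there on crossing 13 is 6 — never all 7.
So no plan with fewer than 15 crossings exists, and this one achieves 15:
1. Smuggler goes to the island with the duck.
2. Smuggler goes back to the mainland alone.
3. Smuggler goes to the island with the cheese.
4. Smuggler goes back to the mainland with the duck.
5. Smuggler goes to the island with the hen.
6. Smuggler goes back to the mainland alone.
7. Smuggler goes to the island with the fox.
8. Smuggler goes back to the mainland alone.
9. Smuggler goes to the island with the mouse.
10. Smuggler goes back to the mainland alone.
11. Smuggler goes to the island with the rabbit.
12. Smuggler goes back to the mainland alone.
13. Smuggler goes to the island with the grain.
14. Smuggler goes back to the mainland alone.
15. Smuggler goes to the island with the duck.

15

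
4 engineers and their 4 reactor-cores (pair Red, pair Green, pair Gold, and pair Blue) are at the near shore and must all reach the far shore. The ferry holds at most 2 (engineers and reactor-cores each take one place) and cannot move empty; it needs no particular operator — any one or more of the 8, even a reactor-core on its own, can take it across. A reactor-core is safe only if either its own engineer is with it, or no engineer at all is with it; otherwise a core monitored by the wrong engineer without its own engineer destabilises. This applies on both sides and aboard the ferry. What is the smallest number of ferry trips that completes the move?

impossible

Following every safe sequence of crossings from the start, the most of the 8 that can be at the far shore as the ferry arrives there on crossings 1, 3, 5 is 2, 3, 4 respectively; the best ever achieved is 4 of 8.
From crossing 7 on, no configuration arises that was not already reachable earlier: only 44 distinct safe configurations (who is on which side, and where the ferry is) can ever be reached, none of them has everyone across, and every continuation just revisits them. So no valid plan exists.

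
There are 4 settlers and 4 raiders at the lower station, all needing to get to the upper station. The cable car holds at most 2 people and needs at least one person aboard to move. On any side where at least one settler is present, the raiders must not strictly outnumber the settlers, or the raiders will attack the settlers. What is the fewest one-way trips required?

Following every safe sequence of crossings from the start, the most of the 8 that can be at the upper station as the cable car arrives there on crossings 1, 3, 5 is 2, 3, 4 respectively; the best ever achieved is 4 of 8.
From crossing 7 on, no configuration arises that was not already reachable earlier: only 11 distinct safe configurations (who is on which side, and where the cable car is) can ever be reached, none of them has everyone across, and every continuation just revisits them. They are: 0 settlers + 0 raiders across (cable car back at the start); 0 settlers + 1 raider across (cable car there); 0 settlers + 1 raider across (cable car back at the start); 0 settlers + 2 raiders across (cable car there); 0 settlers + 2 raiders across (cable car back at the start); 0 settlers + 3 raiders across (cable car there); 0 settlers + 3 raiders across (cable car back at the start); 0 settlers + 4 raiders across (cable car there); 1 settler + 1 raider across (cable car there); 1 settler + 1 raider across (cable car back at the start); 2 settlers + 2 raiders across (cable car there). So no valid plan exists.

impossible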